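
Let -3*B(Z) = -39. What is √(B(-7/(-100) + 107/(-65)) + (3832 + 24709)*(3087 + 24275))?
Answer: √780938855 ≈ 27945.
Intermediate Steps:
B(Z) = 13 (B(Z) = -⅓*(-39) = 13)
√(B(-7/(-100) + 107/(-65)) + (3832 + 24709)*(3087 + 24275)) = √(13 + (3832 + 24709)*(3087 + 24275)) = √(13 + 28541*27362) = √(13 + 780938842) = √780938855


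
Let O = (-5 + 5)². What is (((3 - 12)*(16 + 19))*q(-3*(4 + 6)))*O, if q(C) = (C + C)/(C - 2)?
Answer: 0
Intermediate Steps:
O = 0 (O = 0² = 0)
q(C) = 2*C/(-2 + C) (q(C) = (2*C)/(-2 + C) = 2*C/(-2 + C))
(((3 - 12)*(16 + 19))*q(-3*(4 + 6)))*O = (((3 - 12)*(16 + 19))*(2*(-3*(4 + 6))/(-2 - 3*(4 + 6))))*0 = ((-9*35)*(2*(-3*10)/(-2 - 3*10)))*0 = -630*(-30)/(-2 - 30)*0 = -630*(-30)/(-32)*0 = -630*(-30)*(-1)/32*0 = -315*15/8*0 = -4725/8*0 = 0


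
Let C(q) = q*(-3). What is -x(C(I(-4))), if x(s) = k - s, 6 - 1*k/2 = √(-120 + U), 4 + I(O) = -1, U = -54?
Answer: 3 + 2*I*√174 ≈ 3.0 + 26.382*I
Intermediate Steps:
I(O) = -5 (I(O) = -4 - 1 = -5)
C(q) = -3*q
k = 12 - 2*I*√174 (k = 12 - 2*√(-120 - 54) = 12 - 2*I*√174 ≈ 12.0 - 26.382*I)
x(s) = 12 - s - 2*I*√174 (x(s) = (12 - 2*I*√174) - s = 12 - s - 2*I*√174)
-x(C(I(-4))) = -(12 - (-3)*(-5) - 2*I*√174) = -(12 - 1*15 - 2*I*√174) = -(12 - 15 - 2*I*√174) = -(-3 - 2*I*√174) = 3 + 2*I*√174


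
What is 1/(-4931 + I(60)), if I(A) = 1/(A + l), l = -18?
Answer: -42/207101 ≈ -0.00020280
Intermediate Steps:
I(A) = 1/(-18 + A) (I(A) = 1/(A - 18) = 1/(-18 + A))
1/(-4931 + I(60)) = 1/(-4931 + 1/(-18 + 60)) = 1/(-4931 + 1/42) = 1/(-207101/42) = -42/207101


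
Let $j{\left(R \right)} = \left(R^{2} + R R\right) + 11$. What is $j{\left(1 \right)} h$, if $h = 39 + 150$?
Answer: $2457$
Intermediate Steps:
$j{\left(R \right)} = 11 + 2 R^{2}$ ($j{\left(R \right)} = \left(R^{2} + R^{2}\right) + 11 = 2 R^{2} + 11 = 11 + 2 R^{2}$)
$h = 189$
$j{\left(1 \right)} h = \left(11 + 2 \cdot 1^{2}\right) 189 = \left(11 + 2 \cdot 1\right) 189 = \left(11 + 2\right) 189 = 13 \cdot 189 = 2457$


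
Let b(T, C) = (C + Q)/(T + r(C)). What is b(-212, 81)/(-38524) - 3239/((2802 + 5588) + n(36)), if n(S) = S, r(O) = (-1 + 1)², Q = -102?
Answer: -13226687489/34407941744 ≈ -0.38441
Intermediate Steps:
r(O) = 0 (r(O) = 0² = 0)
b(T, C) = (-102 + C)/T (b(T, C) = (C - 102)/(T + 0) = (-102 + C)/T)
b(-212, 81)/(-38524) - 3239/((2802 + 5588) + n(36)) = ((-102 + 81)/(-212))/(-38524) - 3239/((2802 + 5588) + 36) = -1/212*(-21)*(-1/38524) - 3239/(8390 + 36) = (21/212)*(-1/38524) - 3239/8426 = -21/8167088 - 3239*1/8426 = -21/8167088 - 3239/8426 = -13226687489/34407941744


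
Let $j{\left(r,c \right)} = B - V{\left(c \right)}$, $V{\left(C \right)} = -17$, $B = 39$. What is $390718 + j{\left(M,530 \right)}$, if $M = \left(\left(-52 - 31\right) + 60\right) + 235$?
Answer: $390774$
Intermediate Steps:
$M = 212$ ($M = \left(\left(-52 - 31\right) + 60\right) + 235 = \left(-83 + 60\right) + 235 = -23 + 235 = 212$)
$j{\left(r,c \right)} = 56$ ($j{\left(r,c \right)} = 39 - -17 = 39 + 17 = 56$)
$390718 + j{\left(M,530 \right)} = 390718 + 56 = 390774$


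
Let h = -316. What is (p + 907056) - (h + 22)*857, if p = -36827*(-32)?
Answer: 2337478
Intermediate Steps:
p = 1178464
(p + 907056) - (h + 22)*857 = (1178464 + 907056) - (-316 + 22)*857 = 2085520 - (-294)*857 = 2085520 - 1*(-251958) = 2085520 + 251958 = 2337478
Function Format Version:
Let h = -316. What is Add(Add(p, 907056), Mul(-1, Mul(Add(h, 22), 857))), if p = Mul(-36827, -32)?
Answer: 2337478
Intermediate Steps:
p = 1178464
Add(Add(p, 907056), Mul(-1, Mul(Add(h, 22), 857))) = Add(Add(1178464, 907056), Mul(-1, Mul(Add(-316, 22), 857))) = Add(2085520, Mul(-1, Mul(-294, 857))) = Add(2085520, Mul(-1, -251958)) = Add(2085520, 251958) = 2337478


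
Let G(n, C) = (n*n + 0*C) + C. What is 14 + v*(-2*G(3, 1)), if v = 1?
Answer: -6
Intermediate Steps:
G(n, C) = C + n² (G(n, C) = (n² + 0) + C = n² + C = C + n²)
14 + v*(-2*G(3, 1)) = 14 + 1*(-2*(1 + 3²)) = 14 + 1*(-2*(1 + 9)) = 14 + 1*(-2*10) = 14 + 1*(-20) = 14 - 20 = -6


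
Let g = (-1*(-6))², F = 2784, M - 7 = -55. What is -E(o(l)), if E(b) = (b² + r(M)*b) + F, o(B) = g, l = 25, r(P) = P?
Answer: -2352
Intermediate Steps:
M = -48 (M = 7 - 55 = -48)
g = 36 (g = 6² = 36)
o(B) = 36
E(b) = 2784 + b² - 48*b (E(b) = (b² - 48*b) + 2784 = 2784 + b² - 48*b)
-E(o(l)) = -(2784 + 36² - 48*36) = -(2784 + 1296 - 1728) = -1*2352 = -2352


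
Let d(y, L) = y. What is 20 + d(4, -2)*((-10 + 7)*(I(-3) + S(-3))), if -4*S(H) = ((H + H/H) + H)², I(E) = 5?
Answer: 35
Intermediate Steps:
S(H) = -(1 + 2*H)²/4 (S(H) = -((H + H/H) + H)²/4 = -((H + 1) + H)²/4 = -((1 + H) + H)²/4 = -(1 + 2*H)²/4)
20 + d(4, -2)*((-10 + 7)*(I(-3) + S(-3))) = 20 + 4*((-10 + 7)*(5 - (1 + 2*(-3))²/4)) = 20 + 4*(-3*(5 - (1 - 6)²/4)) = 20 + 4*(-3*(5 - ¼*(-5)²)) = 20 + 4*(-3*(5 - ¼*25)) = 20 + 4*(-3*(5 - 25/4)) = 20 + 4*(-3*(-5/4)) = 20 + 4*(15/4) = 20 + 15 = 35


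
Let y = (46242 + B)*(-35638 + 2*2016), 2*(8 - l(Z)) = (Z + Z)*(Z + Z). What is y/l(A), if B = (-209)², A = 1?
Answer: -1421053169/3 ≈ -4.7368e+8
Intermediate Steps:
B = 43681
l(Z) = 8 - 2*Z² (l(Z) = 8 - (Z + Z)*(Z + Z)/2 = 8 - 2*Z*2*Z/2 = 8 - 2*Z²)
y = -2842106338 (y = (46242 + 43681)*(-35638 + 2*2016) = 89923*(-35638 + 4032) = 89923*(-31606) = -2842106338)
y/l(A) = -2842106338/(8 - 2*1²) = -2842106338/(8 - 2*1) = -2842106338/(8 - 2) = -2842106338/6 = -2842106338*⅙ = -1421053169/3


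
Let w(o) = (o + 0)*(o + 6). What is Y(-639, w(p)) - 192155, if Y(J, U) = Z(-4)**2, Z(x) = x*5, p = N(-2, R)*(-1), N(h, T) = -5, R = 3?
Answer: -191755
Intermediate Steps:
p = 5 (p = -5*(-1) = 5)
w(o) = o*(6 + o)
Z(x) = 5*x
Y(J, U) = 400 (Y(J, U) = (5*(-4))**2 = (-20)**2 = 400)
Y(-639, w(p)) - 192155 = 400 - 192155 = -191755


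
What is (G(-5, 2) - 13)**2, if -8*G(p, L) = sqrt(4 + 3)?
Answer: (104 + sqrt(7))**2/64 ≈ 177.71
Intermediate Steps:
G(p, L) = -sqrt(7)/8 (G(p, L) = -sqrt(4 + 3)/8 = -sqrt(7)/8)
(G(-5, 2) - 13)**2 = (-sqrt(7)/8 - 13)**2 = (-13 - sqrt(7)/8)**2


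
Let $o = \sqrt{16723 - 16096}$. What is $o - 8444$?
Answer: $-8444 + \sqrt{627} \approx -8419.0$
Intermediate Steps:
$o = \sqrt{627} \approx 25.04$
$o - 8444 = \sqrt{627} - 8444 = -8444 + \sqrt{627}$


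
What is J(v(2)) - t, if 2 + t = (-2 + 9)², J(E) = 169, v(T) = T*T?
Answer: 122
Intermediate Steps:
v(T) = T²
t = 47 (t = -2 + (-2 + 9)² = -2 + 7² = -2 + 49 = 47)
J(v(2)) - t = 169 - 1*47 = 169 - 47 = 122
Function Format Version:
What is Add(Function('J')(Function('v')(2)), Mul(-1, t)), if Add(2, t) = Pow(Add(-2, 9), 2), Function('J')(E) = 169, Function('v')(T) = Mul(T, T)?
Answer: 122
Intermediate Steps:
Function('v')(T) = Pow(T, 2)
t = 47 (t = Add(-2, Pow(Add(-2, 9), 2)) = Add(-2, Pow(7, 2)) = Add(-2, 49) = 47)
Add(Function('J')(Function('v')(2)), Mul(-1, t)) = Add(169, Mul(-1, 47)) = Add(169, -47) = 122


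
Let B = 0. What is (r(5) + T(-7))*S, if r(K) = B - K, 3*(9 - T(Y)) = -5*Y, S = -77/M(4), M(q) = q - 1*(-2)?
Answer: 1771/18 ≈ 98.389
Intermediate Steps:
M(q) = 2 + q (M(q) = q + 2 = 2 + q)
S = -77/6 (S = -77/(2 + 4) = -77/6 ≈ -12.833)
T(Y) = 9 + 5*Y/3 (T(Y) = 9 - (-5)*Y/3 = 9 + 5*Y/3)
r(K) = -K (r(K) = 0 - K = -K)
(r(5) + T(-7))*S = (-1*5 + (9 + (5/3)*(-7)))*(-77/6) = (-5 + (9 - 35/3))*(-77/6) = (-5 - 8/3)*(-77/6) = -23/3*(-77/6) = 1771/18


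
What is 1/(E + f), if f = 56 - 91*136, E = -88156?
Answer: -1/100476 ≈ -9.9526e-6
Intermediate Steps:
f = -12320 (f = 56 - 12376 = -12320)
1/(E + f) = 1/(-88156 - 12320) = 1/(-100476) = -1/100476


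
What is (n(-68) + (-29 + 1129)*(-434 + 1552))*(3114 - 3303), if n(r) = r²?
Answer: -233306136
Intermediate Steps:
(n(-68) + (-29 + 1129)*(-434 + 1552))*(3114 - 3303) = ((-68)² + (-29 + 1129)*(-434 + 1552))*(3114 - 3303) = (4624 + 1100*1118)*(-189) = (4624 + 1229800)*(-189) = 1234424*(-189) = -233306136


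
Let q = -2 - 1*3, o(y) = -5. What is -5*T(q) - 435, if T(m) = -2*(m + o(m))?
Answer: -535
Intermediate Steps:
q = -5 (q = -2 - 3 = -5)
T(m) = 10 - 2*m (T(m) = -2*(m - 5) = -2*(-5 + m) = 10 - 2*m)
-5*T(q) - 435 = -5*(10 - 2*(-5)) - 435 = -5*(10 + 10) - 435 = -5*20 - 435 = -100 - 435 = -535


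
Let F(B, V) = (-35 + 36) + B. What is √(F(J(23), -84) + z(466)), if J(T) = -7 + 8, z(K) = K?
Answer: 6*√13 ≈ 21.633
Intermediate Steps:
J(T) = 1
F(B, V) = 1 + B
√(F(J(23), -84) + z(466)) = √((1 + 1) + 466) = √(2 + 466) = √468 = 6*√13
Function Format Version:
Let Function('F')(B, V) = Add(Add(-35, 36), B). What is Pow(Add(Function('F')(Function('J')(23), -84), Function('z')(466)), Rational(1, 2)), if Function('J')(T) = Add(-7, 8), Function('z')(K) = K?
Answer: Mul(6, Pow(13, Rational(1, 2))) ≈ 21.633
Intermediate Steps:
Function('J')(T) = 1
Function('F')(B, V) = Add(1, B)
Pow(Add(Function('F')(Function('J')(23), -84), Function('z')(466)), Rational(1, 2)) = Pow(Add(Add(1, 1), 466), Rational(1, 2)) = Pow(Add(2, 466), Rational(1, 2)) = Pow(468, Rational(1, 2)) = Mul(6, Pow(13, Rational(1, 2)))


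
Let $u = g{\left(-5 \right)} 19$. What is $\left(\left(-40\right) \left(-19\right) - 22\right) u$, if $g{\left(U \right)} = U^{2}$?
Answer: $350550$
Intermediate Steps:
$u = 475$ ($u = \left(-5\right)^{2} \cdot 19 = 25 \cdot 19 = 475$)
$\left(\left(-40\right) \left(-19\right) - 22\right) u = \left(\left(-40\right) \left(-19\right) - 22\right) 475 = \left(760 - 22\right) 475 = 738 \cdot 475 = 350550$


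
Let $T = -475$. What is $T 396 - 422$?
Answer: $-188522$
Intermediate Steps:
$T 396 - 422 = \left(-475\right) 396 - 422 = -188100 - 422 = -188522$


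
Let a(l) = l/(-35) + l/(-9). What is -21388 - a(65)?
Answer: -1346872/63 ≈ -21379.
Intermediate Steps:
a(l) = -44*l/315 (a(l) = l*(-1/35) + l*(-⅑) = -l/35 - l/9 = -44*l/315)
-21388 - a(65) = -21388 - (-44)*65/315 = -21388 - 1*(-572/63) = -21388 + 572/63 = -1346872/63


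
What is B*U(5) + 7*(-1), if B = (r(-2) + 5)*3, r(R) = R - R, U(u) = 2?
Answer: 23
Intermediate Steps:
r(R) = 0
B = 15 (B = (0 + 5)*3 = 5*3 = 15)
B*U(5) + 7*(-1) = 15*2 + 7*(-1) = 30 - 7 = 23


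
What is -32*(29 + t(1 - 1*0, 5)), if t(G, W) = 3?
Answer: -1024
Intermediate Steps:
-32*(29 + t(1 - 1*0, 5)) = -32*(29 + 3) = -32*32 = -1024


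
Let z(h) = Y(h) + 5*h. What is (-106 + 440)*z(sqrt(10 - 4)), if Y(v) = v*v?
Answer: 2004 + 1670*sqrt(6) ≈ 6094.6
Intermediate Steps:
Y(v) = v**2
z(h) = h**2 + 5*h
(-106 + 440)*z(sqrt(10 - 4)) = (-106 + 440)*(sqrt(10 - 4)*(5 + sqrt(10 - 4))) = 334*(sqrt(6)*(5 + sqrt(6))) = 334*sqrt(6)*(5 + sqrt(6))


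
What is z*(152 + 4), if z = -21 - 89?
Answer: -17160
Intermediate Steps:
z = -110
z*(152 + 4) = -110*(152 + 4) = -110*156 = -17160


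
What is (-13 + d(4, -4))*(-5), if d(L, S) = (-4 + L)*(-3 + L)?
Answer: 65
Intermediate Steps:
(-13 + d(4, -4))*(-5) = (-13 + (12 + 4² - 7*4))*(-5) = (-13 + (12 + 16 - 28))*(-5) = (-13 + 0)*(-5) = -13*(-5) = 65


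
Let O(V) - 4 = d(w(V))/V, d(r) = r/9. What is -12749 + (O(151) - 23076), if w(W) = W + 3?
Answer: -48680585/1359 ≈ -35821.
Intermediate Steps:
w(W) = 3 + W
d(r) = r/9 (d(r) = r*(⅑) = r/9)
O(V) = 4 + (⅓ + V/9)/V (O(V) = 4 + ((3 + V)/9)/V = 4 + (⅓ + V/9)/V)
-12749 + (O(151) - 23076) = -12749 + ((⅑)*(3 + 37*151)/151 - 23076) = -12749 + ((⅑)*(1/151)*(3 + 5587) - 23076) = -12749 + ((⅑)*(1/151)*5590 - 23076) = -12749 + (5590/1359 - 23076) = -12749 - 31354694/1359 = -48680585/1359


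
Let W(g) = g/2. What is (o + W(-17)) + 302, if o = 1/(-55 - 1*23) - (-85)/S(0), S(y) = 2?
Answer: 26207/78 ≈ 335.99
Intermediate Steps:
W(g) = g/2 (W(g) = g*(½) = g/2)
o = 1657/39 (o = 1/(-55 - 1*23) - (-85)/2 = 1/(-55 - 23) - (-85)/2 = 1/(-78) - 1*(-85/2) = -1/78 + 85/2 = 1657/39 ≈ 42.487)
(o + W(-17)) + 302 = (1657/39 + (½)*(-17)) + 302 = (1657/39 - 17/2) + 302 = 2651/78 + 302 = 26207/78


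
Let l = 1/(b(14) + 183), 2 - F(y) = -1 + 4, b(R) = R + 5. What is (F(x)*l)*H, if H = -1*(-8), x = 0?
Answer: -4/101 ≈ -0.039604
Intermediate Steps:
b(R) = 5 + R
F(y) = -1 (F(y) = 2 - (-1 + 4) = 2 - 1*3 = 2 - 3 = -1)
H = 8
l = 1/202 (l = 1/((5 + 14) + 183) = 1/(19 + 183) = 1/202 ≈ 0.0049505)
(F(x)*l)*H = -1*1/202*8 = -1/202*8 = -4/101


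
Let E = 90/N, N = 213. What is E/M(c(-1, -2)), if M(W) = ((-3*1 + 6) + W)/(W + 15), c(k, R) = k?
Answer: 210/71 ≈ 2.9577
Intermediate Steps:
M(W) = (3 + W)/(15 + W) (M(W) = ((-3 + 6) + W)/(15 + W) = (3 + W)/(15 + W))
E = 30/71 (E = 90/213 = 90*(1/213) = 30/71 ≈ 0.42254)
E/M(c(-1, -2)) = 30/(71*(((3 - 1)/(15 - 1)))) = 30/(71*((2/14))) = 30/(71*(((1/14)*2))) = 30/(71*(⅐)) = (30/71)*7 = 210/71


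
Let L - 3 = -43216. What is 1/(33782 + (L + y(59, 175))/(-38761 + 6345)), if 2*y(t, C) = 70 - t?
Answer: 64832/2190241039 ≈ 2.9600e-5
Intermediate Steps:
y(t, C) = 35 - t/2 (y(t, C) = (70 - t)/2 = 35 - t/2)
L = -43213 (L = 3 - 43216 = -43213)
1/(33782 + (L + y(59, 175))/(-38761 + 6345)) = 1/(33782 + (-43213 + (35 - ½*59))/(-38761 + 6345)) = 1/(33782 + (-43213 + (35 - 59/2))/(-32416)) = 1/(33782 + (-43213 + 11/2)*(-1/32416)) = 1/(33782 - 86415/2*(-1/32416)) = 1/(33782 + 86415/64832) = 1/(2190241039/64832) = 64832/2190241039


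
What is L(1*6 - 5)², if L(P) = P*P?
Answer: 1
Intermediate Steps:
L(P) = P²
L(1*6 - 5)² = ((1*6 - 5)²)² = ((6 - 5)²)² = (1²)² = 1² = 1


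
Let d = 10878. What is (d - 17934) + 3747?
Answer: -3309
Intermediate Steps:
(d - 17934) + 3747 = (10878 - 17934) + 3747 = -7056 + 3747 = -3309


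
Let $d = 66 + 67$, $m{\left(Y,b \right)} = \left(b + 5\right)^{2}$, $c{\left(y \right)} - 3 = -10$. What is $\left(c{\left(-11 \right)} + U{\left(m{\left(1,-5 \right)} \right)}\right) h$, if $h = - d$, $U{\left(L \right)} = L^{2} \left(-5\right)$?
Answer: $931$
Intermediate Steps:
$c{\left(y \right)} = -7$ ($c{\left(y \right)} = 3 - 10 = -7$)
$m{\left(Y,b \right)} = \left(5 + b\right)^{2}$
$U{\left(L \right)} = - 5 L^{2}$
$d = 133$
$h = -133$ ($h = \left(-1\right) 133 = -133$)
$\left(c{\left(-11 \right)} + U{\left(m{\left(1,-5 \right)} \right)}\right) h = \left(-7 - 5 \left(\left(5 - 5\right)^{2}\right)^{2}\right) \left(-133\right) = \left(-7 - 5 \left(0^{2}\right)^{2}\right) \left(-133\right) = \left(-7 - 5 \cdot 0^{2}\right) \left(-133\right) = \left(-7 - 0\right) \left(-133\right) = \left(-7 + 0\right) \left(-133\right) = \left(-7\right) \left(-133\right) = 931$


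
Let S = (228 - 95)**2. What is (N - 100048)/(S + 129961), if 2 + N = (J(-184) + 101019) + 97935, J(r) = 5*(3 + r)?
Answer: 97999/147650 ≈ 0.66372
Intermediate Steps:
J(r) = 15 + 5*r
S = 17689 (S = 133**2 = 17689)
N = 198047 (N = -2 + (((15 + 5*(-184)) + 101019) + 97935) = -2 + (((15 - 920) + 101019) + 97935) = -2 + ((-905 + 101019) + 97935) = -2 + (100114 + 97935) = -2 + 198049 = 198047)
(N - 100048)/(S + 129961) = (198047 - 100048)/(17689 + 129961) = 97999/147650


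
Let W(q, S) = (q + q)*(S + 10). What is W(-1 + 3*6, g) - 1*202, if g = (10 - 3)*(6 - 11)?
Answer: -1052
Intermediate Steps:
g = -35 (g = 7*(-5) = -35)
W(q, S) = 2*q*(10 + S) (W(q, S) = (2*q)*(10 + S) = 2*q*(10 + S))
W(-1 + 3*6, g) - 1*202 = 2*(-1 + 3*6)*(10 - 35) - 1*202 = 2*(-1 + 18)*(-25) - 202 = 2*17*(-25) - 202 = -850 - 202 = -1052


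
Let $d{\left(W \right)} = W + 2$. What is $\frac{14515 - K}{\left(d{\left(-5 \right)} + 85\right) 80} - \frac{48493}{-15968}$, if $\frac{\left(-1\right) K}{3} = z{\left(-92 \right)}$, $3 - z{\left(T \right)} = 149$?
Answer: $\frac{1060343}{204590} \approx 5.1828$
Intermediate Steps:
$z{\left(T \right)} = -146$ ($z{\left(T \right)} = 3 - 149 = -146$)
$K = 438$ ($K = \left(-3\right) \left(-146\right) = 438$)
$d{\left(W \right)} = 2 + W$
$\frac{14515 - K}{\left(d{\left(-5 \right)} + 85\right) 80} - \frac{48493}{-15968} = \frac{14515 - 438}{\left(\left(2 - 5\right) + 85\right) 80} - \frac{48493}{-15968} = \frac{14515 - 438}{\left(-3 + 85\right) 80} - - \frac{48493}{15968} = \frac{14077}{82 \cdot 80} + \frac{48493}{15968} = \frac{14077}{6560} + \frac{48493}{15968} = \frac{1060343}{204590}$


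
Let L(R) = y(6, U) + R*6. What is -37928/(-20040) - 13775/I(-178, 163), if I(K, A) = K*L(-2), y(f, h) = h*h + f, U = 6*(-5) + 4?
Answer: 119983607/59749260 ≈ 2.0081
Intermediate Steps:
U = -26 (U = -30 + 4 = -26)
y(f, h) = f + h² (y(f, h) = h² + f = f + h²)
L(R) = 682 + 6*R (L(R) = (6 + (-26)²) + R*6 = (6 + 676) + 6*R = 682 + 6*R)
I(K, A) = 670*K (I(K, A) = K*(682 + 6*(-2)) = K*(682 - 12) = K*670 = 670*K)
-37928/(-20040) - 13775/I(-178, 163) = -37928/(-20040) - 13775/(670*(-178)) = -37928*(-1/20040) - 13775/(-119260) = 4741/2505 - 13775*(-1/119260) = 4741/2505 + 2755/23852 = 119983607/59749260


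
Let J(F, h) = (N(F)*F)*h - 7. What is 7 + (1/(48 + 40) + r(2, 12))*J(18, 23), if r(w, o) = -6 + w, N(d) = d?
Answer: -2612579/88 ≈ -29688.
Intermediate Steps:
J(F, h) = -7 + h*F² (J(F, h) = (F*F)*h - 7 = F²*h - 7 = h*F² - 7 = -7 + h*F²)
7 + (1/(48 + 40) + r(2, 12))*J(18, 23) = 7 + (1/(48 + 40) + (-6 + 2))*(-7 + 23*18²) = 7 + (1/88 - 4)*(-7 + 23*324) = 7 + (1/88 - 4)*(-7 + 7452) = 7 - 351/88*7445 = 7 - 2613195/88 = -2612579/88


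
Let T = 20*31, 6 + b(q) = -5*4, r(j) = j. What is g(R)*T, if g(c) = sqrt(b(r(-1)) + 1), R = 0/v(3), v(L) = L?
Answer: 3100*I ≈ 3100.0*I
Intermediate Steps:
b(q) = -26 (b(q) = -6 - 5*4 = -6 - 20 = -26)
T = 620
R = 0 (R = 0/3 = 0*(1/3) = 0)
g(c) = 5*I (g(c) = sqrt(-26 + 1) = sqrt(-25) = 5*I)
g(R)*T = (5*I)*620 = 3100*I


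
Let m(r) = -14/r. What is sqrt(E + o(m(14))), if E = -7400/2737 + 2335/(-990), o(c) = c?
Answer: I*sqrt(197821355270)/180642 ≈ 2.4622*I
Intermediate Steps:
E = -2743379/541926 (E = -7400*1/2737 + 2335*(-1/990) = -7400/2737 - 467/198 = -2743379/541926 ≈ -5.0623)
sqrt(E + o(m(14))) = sqrt(-2743379/541926 - 14/14) = sqrt(-2743379/541926 - 14*1/14) = sqrt(-2743379/541926 - 1) = sqrt(-3285305/541926) = I*sqrt(197821355270)/180642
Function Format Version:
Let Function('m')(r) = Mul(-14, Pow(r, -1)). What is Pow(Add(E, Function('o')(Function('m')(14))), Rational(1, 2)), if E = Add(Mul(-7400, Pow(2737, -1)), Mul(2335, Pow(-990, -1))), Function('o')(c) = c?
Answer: Mul(Rational(1, 180642), I, Pow(197821355270, Rational(1, 2))) ≈ Mul(2.4622, I)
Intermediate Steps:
E = Rational(-2743379, 541926) (E = Add(Mul(-7400, Rational(1, 2737)), Mul(2335, Rational(-1, 990))) = Add(Rational(-7400, 2737), Rational(-467, 198)) = Rational(-2743379, 541926) ≈ -5.0623)
Pow(Add(E, Function('o')(Function('m')(14))), Rational(1, 2)) = Pow(Add(Rational(-2743379, 541926), Mul(-14, Pow(14, -1))), Rational(1, 2)) = Pow(Add(Rational(-2743379, 541926), Mul(-14, Rational(1, 14))), Rational(1, 2)) = Pow(Add(Rational(-2743379, 541926), -1), Rational(1, 2)) = Pow(Rational(-3285305, 541926), Rational(1, 2)) = Mul(Rational(1, 180642), I, Pow(197821355270, Rational(1, 2)))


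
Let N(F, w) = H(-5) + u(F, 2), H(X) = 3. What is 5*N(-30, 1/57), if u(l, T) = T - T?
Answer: 15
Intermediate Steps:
u(l, T) = 0
N(F, w) = 3 (N(F, w) = 3 + 0 = 3)
5*N(-30, 1/57) = 5*3 = 15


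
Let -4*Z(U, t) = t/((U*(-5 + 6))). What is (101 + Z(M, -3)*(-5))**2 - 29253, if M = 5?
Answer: -307247/16 ≈ -19203.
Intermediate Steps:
Z(U, t) = -t/(4*U) (Z(U, t) = -t/(4*(U*(-5 + 6))) = -t/(4*(U*1)) = -t/(4*U))
(101 + Z(M, -3)*(-5))**2 - 29253 = (101 - 1/4*(-3)/5*(-5))**2 - 29253 = (101 - 1/4*(-3)*1/5*(-5))**2 - 29253 = (101 + (3/20)*(-5))**2 - 29253 = (101 - 3/4)**2 - 29253 = (401/4)**2 - 29253 = 160801/16 - 29253 = -307247/16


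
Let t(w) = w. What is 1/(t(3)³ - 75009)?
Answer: -1/74982 ≈ -1.3337e-5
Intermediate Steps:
1/(t(3)³ - 75009) = 1/(3³ - 75009) = 1/(27 - 75009) = 1/(-74982) = -1/74982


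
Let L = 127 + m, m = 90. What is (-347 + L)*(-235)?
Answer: 30550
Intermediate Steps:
L = 217 (L = 127 + 90 = 217)
(-347 + L)*(-235) = (-347 + 217)*(-235) = -130*(-235) = 30550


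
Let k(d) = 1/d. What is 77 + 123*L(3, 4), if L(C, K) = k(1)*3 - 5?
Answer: -169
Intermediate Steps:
k(d) = 1/d
L(C, K) = -2 (L(C, K) = 3/1 - 5 = 1*3 - 5 = 3 - 5 = -2)
77 + 123*L(3, 4) = 77 + 123*(-2) = 77 - 246 = -169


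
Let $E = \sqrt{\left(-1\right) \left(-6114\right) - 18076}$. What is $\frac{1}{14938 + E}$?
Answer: $\frac{7469}{111577903} - \frac{i \sqrt{11962}}{223155806} \approx 6.694 \cdot 10^{-5} - 4.9011 \cdot 10^{-7} i$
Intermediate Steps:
$E = i \sqrt{11962}$ ($E = \sqrt{6114 - 18076} = \sqrt{-11962} = i \sqrt{11962} \approx 109.37 i$)
$\frac{1}{14938 + E} = \frac{1}{14938 + i \sqrt{11962}}$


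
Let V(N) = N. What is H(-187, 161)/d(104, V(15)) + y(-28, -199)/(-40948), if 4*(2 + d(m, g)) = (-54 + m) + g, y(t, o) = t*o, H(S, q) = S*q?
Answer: -1232900837/583509 ≈ -2112.9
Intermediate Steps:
y(t, o) = o*t
d(m, g) = -31/2 + g/4 + m/4 (d(m, g) = -2 + ((-54 + m) + g)/4 = -2 + (-54 + g + m)/4 = -2 + (-27/2 + g/4 + m/4) = -31/2 + g/4 + m/4)
H(-187, 161)/d(104, V(15)) + y(-28, -199)/(-40948) = (-187*161)/(-31/2 + (¼)*15 + (¼)*104) - 199*(-28)/(-40948) = -30107/(-31/2 + 15/4 + 26) + 5572*(-1/40948) = -30107/57/4 - 1393/10237 = -30107*4/57 - 1393/10237 = -120428/57 - 1393/10237 = -1232900837/583509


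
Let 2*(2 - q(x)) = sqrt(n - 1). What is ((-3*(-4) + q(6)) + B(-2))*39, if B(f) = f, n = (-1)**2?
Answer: 468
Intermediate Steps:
n = 1
q(x) = 2 (q(x) = 2 - sqrt(1 - 1)/2 = 2 - sqrt(0)/2 = 2 - 1/2*0 = 2 + 0 = 2)
((-3*(-4) + q(6)) + B(-2))*39 = ((-3*(-4) + 2) - 2)*39 = ((12 + 2) - 2)*39 = (14 - 2)*39 = 12*39 = 468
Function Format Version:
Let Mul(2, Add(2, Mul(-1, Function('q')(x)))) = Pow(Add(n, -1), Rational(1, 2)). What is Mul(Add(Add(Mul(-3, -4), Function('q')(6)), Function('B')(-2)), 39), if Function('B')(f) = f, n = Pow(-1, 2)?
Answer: 468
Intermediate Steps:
n = 1
Function('q')(x) = 2 (Function('q')(x) = Add(2, Mul(Rational(-1, 2), Pow(Add(1, -1), Rational(1, 2)))) = Add(2, Mul(Rational(-1, 2), Pow(0, Rational(1, 2)))) = Add(2, Mul(Rational(-1, 2), 0)) = Add(2, 0) = 2)
Mul(Add(Add(Mul(-3, -4), Function('q')(6)), Function('B')(-2)), 39) = Mul(Add(Add(Mul(-3, -4), 2), -2), 39) = Mul(Add(Add(12, 2), -2), 39) = Mul(Add(14, -2), 39) = Mul(12, 39) = 468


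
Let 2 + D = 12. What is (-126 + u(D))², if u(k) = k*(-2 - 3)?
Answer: 30976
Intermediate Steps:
D = 10 (D = -2 + 12 = 10)
u(k) = -5*k (u(k) = k*(-5) = -5*k)
(-126 + u(D))² = (-126 - 5*10)² = (-126 - 50)² = (-176)² = 30976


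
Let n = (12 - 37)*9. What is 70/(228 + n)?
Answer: 70/3 ≈ 23.333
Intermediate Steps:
n = -225 (n = -25*9 = -225)
70/(228 + n) = 70/(228 - 225) = 70/3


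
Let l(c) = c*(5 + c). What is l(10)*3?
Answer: 450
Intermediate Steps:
l(10)*3 = (10*(5 + 10))*3 = (10*15)*3 = 150*3 = 450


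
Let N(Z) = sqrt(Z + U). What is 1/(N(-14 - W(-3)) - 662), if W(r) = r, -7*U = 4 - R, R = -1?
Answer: -2317/1533895 - I*sqrt(574)/3067790 ≈ -0.0015105 - 7.8096e-6*I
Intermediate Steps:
U = -5/7 (U = -(4 - 1*(-1))/7 = -(4 + 1)/7 = -1/7*5 = -5/7 ≈ -0.71429)
N(Z) = sqrt(-5/7 + Z) (N(Z) = sqrt(Z - 5/7) = sqrt(-5/7 + Z))
1/(N(-14 - W(-3)) - 662) = 1/(sqrt(-35 + 49*(-14 - 1*(-3)))/7 - 662) = 1/(sqrt(-35 + 49*(-14 + 3))/7 - 662) = 1/(sqrt(-35 + 49*(-11))/7 - 662) = 1/(sqrt(-35 - 539)/7 - 662) = 1/(sqrt(-574)/7 - 662) = 1/((I*sqrt(574))/7 - 662) = 1/(I*sqrt(574)/7 - 662) = 1/(-662 + I*sqrt(574)/7)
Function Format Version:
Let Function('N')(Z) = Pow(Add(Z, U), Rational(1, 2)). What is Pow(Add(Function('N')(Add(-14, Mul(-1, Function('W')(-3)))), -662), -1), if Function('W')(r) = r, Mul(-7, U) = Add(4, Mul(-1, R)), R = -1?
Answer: Add(Rational(-2317, 1533895), Mul(Rational(-1, 3067790), I, Pow(574, Rational(1, 2)))) ≈ Add(-0.0015105, Mul(-7.8096e-6, I))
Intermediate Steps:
U = Rational(-5, 7) (U = Mul(Rational(-1, 7), Add(4, Mul(-1, -1))) = Mul(Rational(-1, 7), Add(4, 1)) = Mul(Rational(-1, 7), 5) = Rational(-5, 7) ≈ -0.71429)
Function('N')(Z) = Pow(Add(Rational(-5, 7), Z), Rational(1, 2)) (Function('N')(Z) = Pow(Add(Z, Rational(-5, 7)), Rational(1, 2)) = Pow(Add(Rational(-5, 7), Z), Rational(1, 2)))
Pow(Add(Function('N')(Add(-14, Mul(-1, Function('W')(-3)))), -662), -1) = Pow(Add(Mul(Rational(1, 7), Pow(Add(-35, Mul(49, Add(-14, Mul(-1, -3)))), Rational(1, 2))), -662), -1) = Pow(Add(Mul(Rational(1, 7), Pow(Add(-35, Mul(49, Add(-14, 3))), Rational(1, 2))), -662), -1) = Pow(Add(Mul(Rational(1, 7), Pow(Add(-35, Mul(49, -11)), Rational(1, 2))), -662), -1) = Pow(Add(Mul(Rational(1, 7), Pow(Add(-35, -539), Rational(1, 2))), -662), -1) = Pow(Add(Mul(Rational(1, 7), Pow(-574, Rational(1, 2))), -662), -1) = Pow(Add(Mul(Rational(1, 7), Mul(I, Pow(574, Rational(1, 2)))), -662), -1) = Pow(Add(Mul(Rational(1, 7), I, Pow(574, Rational(1, 2))), -662), -1) = Pow(Add(-662, Mul(Rational(1, 7), I, Pow(574, Rational(1, 2)))), -1)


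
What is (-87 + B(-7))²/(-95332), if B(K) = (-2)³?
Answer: -9025/95332 ≈ -0.094669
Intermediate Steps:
B(K) = -8
(-87 + B(-7))²/(-95332) = (-87 - 8)²/(-95332) = (-95)²*(-1/95332) = 9025*(-1/95332) = -9025/95332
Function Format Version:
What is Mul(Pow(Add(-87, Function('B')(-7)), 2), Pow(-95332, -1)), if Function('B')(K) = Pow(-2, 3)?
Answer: Rational(-9025, 95332) ≈ -0.094669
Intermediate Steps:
Function('B')(K) = -8
Mul(Pow(Add(-87, Function('B')(-7)), 2), Pow(-95332, -1)) = Mul(Pow(Add(-87, -8), 2), Pow(-95332, -1)) = Mul(Pow(-95, 2), Rational(-1, 95332)) = Mul(9025, Rational(-1, 95332)) = Rational(-9025, 95332)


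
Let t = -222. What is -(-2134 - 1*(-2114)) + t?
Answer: -202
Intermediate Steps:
-(-2134 - 1*(-2114)) + t = -(-2134 - 1*(-2114)) - 222 = -(-2134 + 2114) - 222 = -1*(-20) - 222 = 20 - 222 = -202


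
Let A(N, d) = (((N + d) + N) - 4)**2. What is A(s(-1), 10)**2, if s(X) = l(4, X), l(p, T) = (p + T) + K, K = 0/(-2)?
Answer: 20736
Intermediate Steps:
K = 0 (K = 0*(-1/2) = 0)
l(p, T) = T + p (l(p, T) = (p + T) + 0 = (T + p) + 0 = T + p)
s(X) = 4 + X (s(X) = X + 4 = 4 + X)
A(N, d) = (-4 + d + 2*N)**2 (A(N, d) = ((d + 2*N) - 4)**2 = (-4 + d + 2*N)**2)
A(s(-1), 10)**2 = ((-4 + 10 + 2*(4 - 1))**2)**2 = ((-4 + 10 + 2*3)**2)**2 = ((-4 + 10 + 6)**2)**2 = (12**2)**2 = 144**2 = 20736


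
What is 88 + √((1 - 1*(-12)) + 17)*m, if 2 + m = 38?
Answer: 88 + 36*√30 ≈ 285.18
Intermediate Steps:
m = 36 (m = -2 + 38 = 36)
88 + √((1 - 1*(-12)) + 17)*m = 88 + √((1 - 1*(-12)) + 17)*36 = 88 + √((1 + 12) + 17)*36 = 88 + √(13 + 17)*36 = 88 + √30*36 = 88 + 36*√30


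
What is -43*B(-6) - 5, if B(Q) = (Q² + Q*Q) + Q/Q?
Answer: -3144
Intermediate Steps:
B(Q) = 1 + 2*Q² (B(Q) = (Q² + Q²) + 1 = 2*Q² + 1 = 1 + 2*Q²)
-43*B(-6) - 5 = -43*(1 + 2*(-6)²) - 5 = -43*(1 + 2*36) - 5 = -43*(1 + 72) - 5 = -43*73 - 5 = -3139 - 5 = -3144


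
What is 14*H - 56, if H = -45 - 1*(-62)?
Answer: 182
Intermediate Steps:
H = 17 (H = -45 + 62 = 17)
14*H - 56 = 14*17 - 56 = 238 - 56 = 182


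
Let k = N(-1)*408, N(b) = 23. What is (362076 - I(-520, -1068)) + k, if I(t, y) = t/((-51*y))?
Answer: 5058170950/13617 ≈ 3.7146e+5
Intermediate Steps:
I(t, y) = -t/(51*y) (I(t, y) = t*(-1/(51*y)) = -t/(51*y))
k = 9384 (k = 23*408 = 9384)
(362076 - I(-520, -1068)) + k = (362076 - (-1)*(-520)/(51*(-1068))) + 9384 = (362076 - (-1)*(-520)*(-1)/(51*1068)) + 9384 = (362076 - 1*(-130/13617)) + 9384 = (362076 + 130/13617) + 9384 = 4930389022/13617 + 9384 = 5058170950/13617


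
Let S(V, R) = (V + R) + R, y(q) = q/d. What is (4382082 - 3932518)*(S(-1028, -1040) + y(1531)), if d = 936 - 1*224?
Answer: -248537523715/178 ≈ -1.3963e+9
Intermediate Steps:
d = 712 (d = 936 - 224 = 712)
y(q) = q/712
S(V, R) = V + 2*R (S(V, R) = (R + V) + R = V + 2*R)
(4382082 - 3932518)*(S(-1028, -1040) + y(1531)) = (4382082 - 3932518)*((-1028 + 2*(-1040)) + (1/712)*1531) = 449564*((-1028 - 2080) + 1531/712) = 449564*(-3108 + 1531/712) = 449564*(-2211365/712) = -248537523715/178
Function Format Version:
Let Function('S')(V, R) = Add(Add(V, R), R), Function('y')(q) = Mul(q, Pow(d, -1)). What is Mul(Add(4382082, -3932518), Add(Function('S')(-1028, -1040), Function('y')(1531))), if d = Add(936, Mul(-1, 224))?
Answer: Rational(-248537523715, 178) ≈ -1.3963e+9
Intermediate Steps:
d = 712 (d = Add(936, -224) = 712)
Function('y')(q) = Mul(Rational(1, 712), q) (Function('y')(q) = Mul(q, Pow(712, -1)) = Mul(q, Rational(1, 712)) = Mul(Rational(1, 712), q))
Function('S')(V, R) = Add(V, Mul(2, R)) (Function('S')(V, R) = Add(Add(R, V), R) = Add(V, Mul(2, R)))
Mul(Add(4382082, -3932518), Add(Function('S')(-1028, -1040), Function('y')(1531))) = Mul(Add(4382082, -3932518), Add(Add(-1028, Mul(2, -1040)), Mul(Rational(1, 712), 1531))) = Mul(449564, Add(Add(-1028, -2080), Rational(1531, 712))) = Mul(449564, Add(-3108, Rational(1531, 712))) = Mul(449564, Rational(-2211365, 712)) = Rational(-248537523715, 178)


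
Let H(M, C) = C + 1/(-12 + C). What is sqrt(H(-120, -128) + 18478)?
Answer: sqrt(89914965)/70 ≈ 135.46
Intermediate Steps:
sqrt(H(-120, -128) + 18478) = sqrt((1 + (-128)**2 - 12*(-128))/(-12 - 128) + 18478) = sqrt((1 + 16384 + 1536)/(-140) + 18478) = sqrt(-1/140*17921 + 18478) = sqrt(-17921/140 + 18478) = sqrt(2568999/140) = sqrt(89914965)/70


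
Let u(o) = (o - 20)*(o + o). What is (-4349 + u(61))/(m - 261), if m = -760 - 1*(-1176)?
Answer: 653/155 ≈ 4.2129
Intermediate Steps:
m = 416 (m = -760 + 1176 = 416)
u(o) = 2*o*(-20 + o) (u(o) = (-20 + o)*(2*o) = 2*o*(-20 + o))
(-4349 + u(61))/(m - 261) = (-4349 + 2*61*(-20 + 61))/(416 - 261) = (-4349 + 2*61*41)/155 = (-4349 + 5002)*(1/155) = 653*(1/155) = 653/155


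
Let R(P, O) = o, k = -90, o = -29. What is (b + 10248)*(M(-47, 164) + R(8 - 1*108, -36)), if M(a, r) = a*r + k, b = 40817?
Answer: -399685755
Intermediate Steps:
M(a, r) = -90 + a*r (M(a, r) = a*r - 90 = -90 + a*r)
R(P, O) = -29
(b + 10248)*(M(-47, 164) + R(8 - 1*108, -36)) = (40817 + 10248)*((-90 - 47*164) - 29) = 51065*((-90 - 7708) - 29) = 51065*(-7798 - 29) = 51065*(-7827) = -399685755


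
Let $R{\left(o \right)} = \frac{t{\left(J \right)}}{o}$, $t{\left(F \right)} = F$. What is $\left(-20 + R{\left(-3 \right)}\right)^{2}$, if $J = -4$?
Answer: $\frac{3136}{9} \approx 348.44$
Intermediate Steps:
$R{\left(o \right)} = - \frac{4}{o}$
$\left(-20 + R{\left(-3 \right)}\right)^{2} = \left(-20 - \frac{4}{-3}\right)^{2} = \left(-20 - - \frac{4}{3}\right)^{2} = \left(-20 + \frac{4}{3}\right)^{2} = \left(- \frac{56}{3}\right)^{2} = \frac{3136}{9}$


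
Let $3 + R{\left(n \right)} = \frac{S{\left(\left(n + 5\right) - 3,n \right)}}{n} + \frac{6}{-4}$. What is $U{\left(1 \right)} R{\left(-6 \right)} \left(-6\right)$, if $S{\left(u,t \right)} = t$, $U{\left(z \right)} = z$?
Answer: $21$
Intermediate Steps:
$R{\left(n \right)} = - \frac{7}{2}$ ($R{\left(n \right)} = -3 + \left(\frac{n}{n} + \frac{6}{-4}\right) = -3 + \left(1 + 6 \left(- \frac{1}{4}\right)\right) = -3 + \left(1 - \frac{3}{2}\right) = -3 - \frac{1}{2} = - \frac{7}{2}$)
$U{\left(1 \right)} R{\left(-6 \right)} \left(-6\right) = 1 \left(- \frac{7}{2}\right) \left(-6\right) = \left(- \frac{7}{2}\right) \left(-6\right) = 21$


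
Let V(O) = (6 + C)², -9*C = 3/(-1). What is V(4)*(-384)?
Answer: -46208/3 ≈ -15403.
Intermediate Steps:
C = ⅓ (C = -1/(3*(-1)) = -(-1)/3 = -⅑*(-3) = ⅓ ≈ 0.33333)
V(O) = 361/9 (V(O) = (6 + ⅓)² = (19/3)² = 361/9)
V(4)*(-384) = (361/9)*(-384) = -46208/3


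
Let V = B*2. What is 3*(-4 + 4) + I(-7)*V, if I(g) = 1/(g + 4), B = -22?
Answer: 44/3 ≈ 14.667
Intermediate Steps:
V = -44 (V = -22*2 = -44)
I(g) = 1/(4 + g)
3*(-4 + 4) + I(-7)*V = 3*(-4 + 4) - 44/(4 - 7) = 3*0 - 44/(-3) = 0 - 1/3*(-44) = 0 + 44/3 = 44/3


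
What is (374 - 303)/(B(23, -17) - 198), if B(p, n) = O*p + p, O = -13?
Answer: -71/474 ≈ -0.14979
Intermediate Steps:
B(p, n) = -12*p (B(p, n) = -13*p + p = -12*p)
(374 - 303)/(B(23, -17) - 198) = (374 - 303)/(-12*23 - 198) = 71/(-276 - 198) = 71/(-474) = 71*(-1/474) = -71/474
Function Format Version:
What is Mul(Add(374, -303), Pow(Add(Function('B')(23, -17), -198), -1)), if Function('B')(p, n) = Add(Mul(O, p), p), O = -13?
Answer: Rational(-71, 474) ≈ -0.14979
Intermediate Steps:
Function('B')(p, n) = Mul(-12, p) (Function('B')(p, n) = Add(Mul(-13, p), p) = Mul(-12, p))
Mul(Add(374, -303), Pow(Add(Function('B')(23, -17), -198), -1)) = Mul(Add(374, -303), Pow(Add(Mul(-12, 23), -198), -1)) = Mul(71, Pow(Add(-276, -198), -1)) = Mul(71, Pow(-474, -1)) = Mul(71, Rational(-1, 474)) = Rational(-71, 474)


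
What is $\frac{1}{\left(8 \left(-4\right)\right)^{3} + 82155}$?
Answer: $\frac{1}{49387} \approx 2.0248 \cdot 10^{-5}$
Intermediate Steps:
$\frac{1}{\left(8 \left(-4\right)\right)^{3} + 82155} = \frac{1}{\left(-32\right)^{3} + 82155} = \frac{1}{-32768 + 82155} = \frac{1}{49387}$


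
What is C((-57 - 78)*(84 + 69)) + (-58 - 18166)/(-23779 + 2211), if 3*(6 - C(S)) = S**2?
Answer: -191698632673/1348 ≈ -1.4221e+8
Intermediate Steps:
C(S) = 6 - S**2/3
C((-57 - 78)*(84 + 69)) + (-58 - 18166)/(-23779 + 2211) = (6 - (-57 - 78)**2*(84 + 69)**2/3) + (-58 - 18166)/(-23779 + 2211) = (6 - (-135*153)**2/3) - 18224/(-21568) = (6 - 1/3*(-20655)**2) - 18224*(-1/21568) = (6 - 1/3*426629025) + 1139/1348 = (6 - 142209675) + 1139/1348 = -142209669 + 1139/1348 = -191698632673/1348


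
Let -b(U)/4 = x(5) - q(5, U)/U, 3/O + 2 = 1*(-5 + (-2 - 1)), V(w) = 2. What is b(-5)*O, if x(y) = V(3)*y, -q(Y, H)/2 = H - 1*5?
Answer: 84/5 ≈ 16.800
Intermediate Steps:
q(Y, H) = 10 - 2*H (q(Y, H) = -2*(H - 1*5) = -2*(H - 5) = -2*(-5 + H) = 10 - 2*H)
O = -3/10 (O = 3/(-2 + 1*(-5 + (-2 - 1))) = 3/(-2 + 1*(-5 - 3)) = 3/(-2 + 1*(-8)) = 3/(-2 - 8) = 3/(-10) = 3*(-1/10) = -3/10 ≈ -0.30000)
x(y) = 2*y
b(U) = -40 + 4*(10 - 2*U)/U (b(U) = -4*(2*5 - (10 - 2*U)/U) = -4*(10 - (10 - 2*U)/U) = -40 + 4*(10 - 2*U)/U)
b(-5)*O = (-48 + 40/(-5))*(-3/10) = (-48 + 40*(-1/5))*(-3/10) = (-48 - 8)*(-3/10) = -56*(-3/10) = 84/5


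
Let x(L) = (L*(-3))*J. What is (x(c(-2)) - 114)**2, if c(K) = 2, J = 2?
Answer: 15876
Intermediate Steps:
x(L) = -6*L (x(L) = (L*(-3))*2 = -3*L*2 = -6*L)
(x(c(-2)) - 114)**2 = (-6*2 - 114)**2 = (-12 - 114)**2 = (-126)**2 = 15876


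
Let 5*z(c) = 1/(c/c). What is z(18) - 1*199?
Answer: -994/5 ≈ -198.80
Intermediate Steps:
z(c) = ⅕ (z(c) = 1/(5*((c/c))) = (⅕)/1 = (⅕)*1 = ⅕)
z(18) - 1*199 = ⅕ - 1*199 = ⅕ - 199 = -994/5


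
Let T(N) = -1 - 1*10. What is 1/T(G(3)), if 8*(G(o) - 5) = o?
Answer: -1/11 ≈ -0.090909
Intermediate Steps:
G(o) = 5 + o/8
T(N) = -11 (T(N) = -1 - 10 = -11)
1/T(G(3)) = 1/(-11) = -1/11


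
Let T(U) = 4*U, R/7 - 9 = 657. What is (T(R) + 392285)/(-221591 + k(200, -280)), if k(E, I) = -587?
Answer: -410933/222178 ≈ -1.8496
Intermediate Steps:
R = 4662 (R = 63 + 7*657 = 63 + 4599 = 4662)
(T(R) + 392285)/(-221591 + k(200, -280)) = (4*4662 + 392285)/(-221591 - 587) = (18648 + 392285)/(-222178) = 410933*(-1/222178) = -410933/222178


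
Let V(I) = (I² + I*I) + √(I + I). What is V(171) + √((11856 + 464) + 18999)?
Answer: 58482 + √31319 + 3*√38 ≈ 58677.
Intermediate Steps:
V(I) = 2*I² + √2*√I (V(I) = (I² + I²) + √(2*I) = 2*I² + √2*√I)
V(171) + √((11856 + 464) + 18999) = (2*171² + √2*√171) + √((11856 + 464) + 18999) = (2*29241 + √2*(3*√19)) + √(12320 + 18999) = (58482 + 3*√38) + √31319 = 58482 + √31319 + 3*√38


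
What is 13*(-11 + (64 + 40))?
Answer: 1209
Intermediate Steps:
13*(-11 + (64 + 40)) = 13*(-11 + 104) = 13*93 = 1209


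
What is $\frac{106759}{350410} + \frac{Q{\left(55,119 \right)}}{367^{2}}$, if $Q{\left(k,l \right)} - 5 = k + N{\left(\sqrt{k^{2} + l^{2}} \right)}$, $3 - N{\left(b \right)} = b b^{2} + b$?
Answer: $\frac{14401338781}{47196372490} - \frac{17187 \sqrt{17186}}{134689} \approx -16.423$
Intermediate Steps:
$N{\left(b \right)} = 3 - b - b^{3}$ ($N{\left(b \right)} = 3 - \left(b b^{2} + b\right) = 3 - \left(b^{3} + b\right) = 3 - \left(b + b^{3}\right) = 3 - b - b^{3}$)
$Q{\left(k,l \right)} = 8 + k - \sqrt{k^{2} + l^{2}} - \left(k^{2} + l^{2}\right)^{\frac{3}{2}}$ ($Q{\left(k,l \right)} = 5 - \left(-3 + \left(\sqrt{k^{2} + l^{2}}\right)^{3} + \sqrt{k^{2} + l^{2}} - k\right) = 5 - \left(-3 + \sqrt{k^{2} + l^{2}} + \left(k^{2} + l^{2}\right)^{\frac{3}{2}} - k\right) = 5 + \left(3 + k - \sqrt{k^{2} + l^{2}} - \left(k^{2} + l^{2}\right)^{\frac{3}{2}}\right) = 8 + k - \sqrt{k^{2} + l^{2}} - \left(k^{2} + l^{2}\right)^{\frac{3}{2}}$)
$\frac{106759}{350410} + \frac{Q{\left(55,119 \right)}}{367^{2}} = \frac{106759}{350410} + \frac{8 + 55 - \sqrt{55^{2} + 119^{2}} - \left(55^{2} + 119^{2}\right)^{\frac{3}{2}}}{367^{2}} = 106759 \cdot \frac{1}{350410} + \frac{8 + 55 - \sqrt{3025 + 14161} - \left(3025 + 14161\right)^{\frac{3}{2}}}{134689} = \frac{106759}{350410} + \left(8 + 55 - \sqrt{17186} - 17186^{\frac{3}{2}}\right) \frac{1}{134689} = \frac{106759}{350410} + \left(8 + 55 - \sqrt{17186} - 17186 \sqrt{17186}\right) \frac{1}{134689} = \frac{106759}{350410} + \left(63 - 17187 \sqrt{17186}\right) \frac{1}{134689} = \frac{106759}{350410} + \left(\frac{63}{134689} - \frac{17187 \sqrt{17186}}{134689}\right) = \frac{14401338781}{47196372490} - \frac{17187 \sqrt{17186}}{134689}$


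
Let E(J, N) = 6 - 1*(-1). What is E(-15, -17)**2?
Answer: 49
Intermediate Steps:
E(J, N) = 7 (E(J, N) = 6 + 1 = 7)
E(-15, -17)**2 = 7**2 = 49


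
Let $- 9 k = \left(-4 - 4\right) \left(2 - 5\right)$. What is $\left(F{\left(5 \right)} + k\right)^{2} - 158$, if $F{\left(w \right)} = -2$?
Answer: $- \frac{1226}{9} \approx -136.22$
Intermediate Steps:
$k = - \frac{8}{3}$ ($k = - \frac{\left(-4 - 4\right) \left(2 - 5\right)}{9} = - \frac{\left(-8\right) \left(-3\right)}{9} = \left(- \frac{1}{9}\right) 24 = - \frac{8}{3} \approx -2.6667$)
$\left(F{\left(5 \right)} + k\right)^{2} - 158 = \left(-2 - \frac{8}{3}\right)^{2} - 158 = \left(- \frac{14}{3}\right)^{2} - 158 = \frac{196}{9} - 158 = - \frac{1226}{9}$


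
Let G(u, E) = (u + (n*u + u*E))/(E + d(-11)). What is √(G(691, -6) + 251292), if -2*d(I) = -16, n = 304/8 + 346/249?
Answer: √65268103602/498 ≈ 513.00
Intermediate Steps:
n = 9808/249 (n = 304*(⅛) + 346*(1/249) = 38 + 346/249 = 9808/249 ≈ 39.390)
d(I) = 8 (d(I) = -½*(-16) = 8)
G(u, E) = (10057*u/249 + E*u)/(8 + E) (G(u, E) = (u + (9808*u/249 + u*E))/(E + 8) = (u + (9808*u/249 + E*u))/(8 + E) = (10057*u/249 + E*u)/(8 + E))
√(G(691, -6) + 251292) = √((1/249)*691*(10057 + 249*(-6))/(8 - 6) + 251292) = √((1/249)*691*(10057 - 1494)/2 + 251292) = √((1/249)*691*(½)*8563 + 251292) = √(5917033/498 + 251292) = √(131060449/498) = √65268103602/498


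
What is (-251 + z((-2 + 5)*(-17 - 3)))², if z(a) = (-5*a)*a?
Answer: 333099001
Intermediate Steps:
z(a) = -5*a²
(-251 + z((-2 + 5)*(-17 - 3)))² = (-251 - 5*(-17 - 3)²*(-2 + 5)²)² = (-251 - 5*(3*(-20))²)² = (-251 - 5*(-60)²)² = (-251 - 5*3600)² = (-251 - 18000)² = (-18251)² = 333099001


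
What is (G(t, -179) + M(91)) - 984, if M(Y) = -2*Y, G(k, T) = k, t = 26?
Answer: -1140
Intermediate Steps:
(G(t, -179) + M(91)) - 984 = (26 - 2*91) - 984 = (26 - 182) - 984 = -156 - 984 = -1140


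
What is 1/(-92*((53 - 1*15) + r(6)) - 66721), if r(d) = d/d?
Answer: -1/70309 ≈ -1.4223e-5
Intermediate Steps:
r(d) = 1
1/(-92*((53 - 1*15) + r(6)) - 66721) = 1/(-92*((53 - 1*15) + 1) - 66721) = 1/(-92*((53 - 15) + 1) - 66721) = 1/(-92*(38 + 1) - 66721) = 1/(-92*39 - 66721) = 1/(-3588 - 66721) = 1/(-70309) = -1/70309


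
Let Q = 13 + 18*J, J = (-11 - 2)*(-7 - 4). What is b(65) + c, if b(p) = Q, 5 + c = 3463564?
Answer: 3466146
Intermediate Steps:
c = 3463559 (c = -5 + 3463564 = 3463559)
J = 143 (J = -13*(-11) = 143)
Q = 2587 (Q = 13 + 18*143 = 13 + 2574 = 2587)
b(p) = 2587
b(65) + c = 2587 + 3463559 = 3466146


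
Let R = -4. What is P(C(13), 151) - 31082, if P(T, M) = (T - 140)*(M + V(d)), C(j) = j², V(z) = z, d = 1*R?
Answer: -26819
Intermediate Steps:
d = -4 (d = 1*(-4) = -4)
P(T, M) = (-140 + T)*(-4 + M) (P(T, M) = (T - 140)*(M - 4) = (-140 + T)*(-4 + M))
P(C(13), 151) - 31082 = (560 - 140*151 - 4*13² + 151*13²) - 31082 = (560 - 21140 - 4*169 + 151*169) - 31082 = (560 - 21140 - 676 + 25519) - 31082 = 4263 - 31082 = -26819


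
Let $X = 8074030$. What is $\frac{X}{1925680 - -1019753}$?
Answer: $\frac{8074030}{2945433} \approx 2.7412$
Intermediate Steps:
$\frac{X}{1925680 - -1019753} = \frac{8074030}{1925680 - -1019753} = \frac{8074030}{1925680 + 1019753} = \frac{8074030}{2945433}$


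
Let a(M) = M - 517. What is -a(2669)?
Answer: -2152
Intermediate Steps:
a(M) = -517 + M
-a(2669) = -(-517 + 2669) = -1*2152 = -2152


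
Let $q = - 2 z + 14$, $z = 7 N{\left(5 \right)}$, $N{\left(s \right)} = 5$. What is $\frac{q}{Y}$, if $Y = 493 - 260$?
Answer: $- \frac{56}{233} \approx -0.24034$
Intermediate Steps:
$z = 35$ ($z = 7 \cdot 5 = 35$)
$Y = 233$
$q = -56$ ($q = \left(-2\right) 35 + 14 = -70 + 14 = -56$)
$\frac{q}{Y} = - \frac{56}{233}$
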